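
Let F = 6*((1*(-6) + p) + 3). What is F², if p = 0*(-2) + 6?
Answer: 324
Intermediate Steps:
p = 6 (p = 0 + 6 = 6)
F = 18 (F = 6*((1*(-6) + 6) + 3) = 6*((-6 + 6) + 3) = 6*(0 + 3) = 6*3 = 18)
F² = 18² = 324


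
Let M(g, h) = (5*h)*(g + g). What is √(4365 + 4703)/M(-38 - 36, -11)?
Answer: √2267/4070 ≈ 0.011699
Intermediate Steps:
M(g, h) = 10*g*h (M(g, h) = (5*h)*(2*g) = 10*g*h)
√(4365 + 4703)/M(-38 - 36, -11) = √(4365 + 4703)/((10*(-38 - 36)*(-11))) = √9068/((10*(-74)*(-11))) = (2*√2267)/8140 = (2*√2267)*(1/8140) = √2267/4070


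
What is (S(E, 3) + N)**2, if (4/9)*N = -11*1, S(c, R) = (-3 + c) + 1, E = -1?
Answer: 12321/16 ≈ 770.06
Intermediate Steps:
S(c, R) = -2 + c
N = -99/4 (N = 9*(-11*1)/4 = (9/4)*(-11) = -99/4 ≈ -24.750)
(S(E, 3) + N)**2 = ((-2 - 1) - 99/4)**2 = (-3 - 99/4)**2 = (-111/4)**2 = 12321/16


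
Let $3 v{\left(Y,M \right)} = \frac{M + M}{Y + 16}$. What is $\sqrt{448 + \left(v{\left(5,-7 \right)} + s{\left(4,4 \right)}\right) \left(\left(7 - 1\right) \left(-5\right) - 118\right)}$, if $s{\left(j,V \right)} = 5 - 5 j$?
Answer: $\frac{2 \sqrt{6077}}{3} \approx 51.97$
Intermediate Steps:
$v{\left(Y,M \right)} = \frac{2 M}{3 \left(16 + Y\right)}$ ($v{\left(Y,M \right)} = \frac{\left(M + M\right) \frac{1}{Y + 16}}{3} = \frac{2 M \frac{1}{16 + Y}}{3} = \frac{2 M}{3 \left(16 + Y\right)}$)
$\sqrt{448 + \left(v{\left(5,-7 \right)} + s{\left(4,4 \right)}\right) \left(\left(7 - 1\right) \left(-5\right) - 118\right)} = \sqrt{448 + \left(\frac{2}{3} \left(-7\right) \frac{1}{16 + 5} + \left(5 - 20\right)\right) \left(\left(7 - 1\right) \left(-5\right) - 118\right)} = \sqrt{448 + \left(\frac{2}{3} \left(-7\right) \frac{1}{21} + \left(5 - 20\right)\right) \left(6 \left(-5\right) - 118\right)} = \sqrt{448 + \left(\frac{2}{3} \left(-7\right) \frac{1}{21} - 15\right) \left(-30 - 118\right)} = \sqrt{448 + \left(- \frac{2}{9} - 15\right) \left(-148\right)} = \sqrt{448 - - \frac{20276}{9}} = \sqrt{448 + \frac{20276}{9}} = \sqrt{\frac{24308}{9}} = \frac{2 \sqrt{6077}}{3}$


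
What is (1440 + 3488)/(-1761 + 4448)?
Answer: 4928/2687 ≈ 1.8340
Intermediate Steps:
(1440 + 3488)/(-1761 + 4448) = 4928/2687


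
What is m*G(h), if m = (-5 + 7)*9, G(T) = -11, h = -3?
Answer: -198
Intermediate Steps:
m = 18 (m = 2*9 = 18)
m*G(h) = 18*(-11) = -198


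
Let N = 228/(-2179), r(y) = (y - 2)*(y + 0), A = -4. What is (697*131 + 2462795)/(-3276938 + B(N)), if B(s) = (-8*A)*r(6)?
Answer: -1277051/1638085 ≈ -0.77960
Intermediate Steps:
r(y) = y*(-2 + y) (r(y) = (-2 + y)*y = y*(-2 + y))
N = -228/2179 (N = 228*(-1/2179) = -228/2179 ≈ -0.10464)
B(s) = 768 (B(s) = (-8*(-4))*(6*(-2 + 6)) = 32*(6*4) = 32*24 = 768)
(697*131 + 2462795)/(-3276938 + B(N)) = (697*131 + 2462795)/(-3276938 + 768) = (91307 + 2462795)/(-3276170) = 2554102*(-1/3276170) = -1277051/1638085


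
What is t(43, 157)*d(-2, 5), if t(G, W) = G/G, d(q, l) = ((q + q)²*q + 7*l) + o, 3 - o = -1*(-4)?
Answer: 2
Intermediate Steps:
o = -1 (o = 3 - (-1)*(-4) = 3 - 1*4 = 3 - 4 = -1)
d(q, l) = -1 + 4*q³ + 7*l (d(q, l) = ((q + q)²*q + 7*l) - 1 = ((2*q)²*q + 7*l) - 1 = ((4*q²)*q + 7*l) - 1 = (4*q³ + 7*l) - 1 = -1 + 4*q³ + 7*l)
t(G, W) = 1
t(43, 157)*d(-2, 5) = 1*(-1 + 4*(-2)³ + 7*5) = 1*(-1 + 4*(-8) + 35) = 1*(-1 - 32 + 35) = 1*2 = 2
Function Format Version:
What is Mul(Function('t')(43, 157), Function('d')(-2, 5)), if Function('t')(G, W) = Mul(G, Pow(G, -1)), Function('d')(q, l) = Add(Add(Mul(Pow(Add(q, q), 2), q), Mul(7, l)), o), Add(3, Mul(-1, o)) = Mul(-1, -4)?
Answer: 2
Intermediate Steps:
o = -1 (o = Add(3, Mul(-1, Mul(-1, -4))) = Add(3, Mul(-1, 4)) = Add(3, -4) = -1)
Function('d')(q, l) = Add(-1, Mul(4, Pow(q, 3)), Mul(7, l)) (Function('d')(q, l) = Add(Add(Mul(Pow(Add(q, q), 2), q), Mul(7, l)), -1) = Add(Add(Mul(Pow(Mul(2, q), 2), q), Mul(7, l)), -1) = Add(Add(Mul(Mul(4, Pow(q, 2)), q), Mul(7, l)), -1) = Add(Add(Mul(4, Pow(q, 3)), Mul(7, l)), -1) = Add(-1, Mul(4, Pow(q, 3)), Mul(7, l)))
Function('t')(G, W) = 1
Mul(Function('t')(43, 157), Function('d')(-2, 5)) = Mul(1, Add(-1, Mul(4, Pow(-2, 3)), Mul(7, 5))) = Mul(1, Add(-1, Mul(4, -8), 35)) = Mul(1, Add(-1, -32, 35)) = Mul(1, 2) = 2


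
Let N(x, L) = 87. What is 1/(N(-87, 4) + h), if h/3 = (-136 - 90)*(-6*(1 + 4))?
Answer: 1/20427 ≈ 4.8955e-5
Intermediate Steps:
h = 20340 (h = 3*((-136 - 90)*(-6*(1 + 4))) = 3*(-(-1356)*5) = 3*(-226*(-30)) = 3*6780 = 20340)
1/(N(-87, 4) + h) = 1/(87 + 20340) = 1/20427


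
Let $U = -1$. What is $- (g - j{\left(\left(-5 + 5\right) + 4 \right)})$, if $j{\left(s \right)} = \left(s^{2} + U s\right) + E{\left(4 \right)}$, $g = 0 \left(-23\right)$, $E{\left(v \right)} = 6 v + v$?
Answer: $40$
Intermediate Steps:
$E{\left(v \right)} = 7 v$
$g = 0$
$j{\left(s \right)} = 28 + s^{2} - s$ ($j{\left(s \right)} = \left(s^{2} - s\right) + 7 \cdot 4 = \left(s^{2} - s\right) + 28 = 28 + s^{2} - s$)
$- (g - j{\left(\left(-5 + 5\right) + 4 \right)}) = - (0 - \left(28 + \left(\left(-5 + 5\right) + 4\right)^{2} - \left(\left(-5 + 5\right) + 4\right)\right)) = - (0 - \left(28 + \left(0 + 4\right)^{2} - \left(0 + 4\right)\right)) = - (0 - \left(28 + 4^{2} - 4\right)) = - (0 - \left(28 + 16 - 4\right)) = - (0 - 40) = \left(-1\right) \left(-40\right) = 40$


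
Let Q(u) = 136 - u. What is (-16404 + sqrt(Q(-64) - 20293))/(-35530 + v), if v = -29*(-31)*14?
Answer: 1367/1912 - I*sqrt(20093)/22944 ≈ 0.71496 - 0.0061781*I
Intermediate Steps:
v = 12586 (v = 899*14 = 12586)
(-16404 + sqrt(Q(-64) - 20293))/(-35530 + v) = (-16404 + sqrt((136 - 1*(-64)) - 20293))/(-35530 + 12586) = (-16404 + sqrt((136 + 64) - 20293))/(-22944) = (-16404 + sqrt(200 - 20293))*(-1/22944) = (-16404 + sqrt(-20093))*(-1/22944) = (-16404 + I*sqrt(20093))*(-1/22944) = 1367/1912 - I*sqrt(20093)/22944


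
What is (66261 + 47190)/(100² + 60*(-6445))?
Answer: -113451/376700 ≈ -0.30117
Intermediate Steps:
(66261 + 47190)/(100² + 60*(-6445)) = 113451/(10000 - 386700) = 113451/(-376700) = 113451*(-1/376700) = -113451/376700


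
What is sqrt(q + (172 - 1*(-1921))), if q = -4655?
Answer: I*sqrt(2562) ≈ 50.616*I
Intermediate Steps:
sqrt(q + (172 - 1*(-1921))) = sqrt(-4655 + (172 - 1*(-1921))) = sqrt(-4655 + (172 + 1921)) = sqrt(-4655 + 2093) = sqrt(-2562) = I*sqrt(2562)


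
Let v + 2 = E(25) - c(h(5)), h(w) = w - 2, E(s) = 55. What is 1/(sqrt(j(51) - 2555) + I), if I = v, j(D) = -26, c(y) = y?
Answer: 50/5081 - I*sqrt(2581)/5081 ≈ 0.0098406 - 0.0099987*I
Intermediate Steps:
h(w) = -2 + w
v = 50 (v = -2 + (55 - (-2 + 5)) = -2 + (55 - 1*3) = -2 + (55 - 3) = -2 + 52 = 50)
I = 50
1/(sqrt(j(51) - 2555) + I) = 1/(sqrt(-26 - 2555) + 50) = 1/(sqrt(-2581) + 50) = 1/(I*sqrt(2581) + 50) = 1/(50 + I*sqrt(2581))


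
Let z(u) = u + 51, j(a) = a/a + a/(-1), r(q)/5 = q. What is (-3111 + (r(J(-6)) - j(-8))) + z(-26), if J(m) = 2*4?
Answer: -3055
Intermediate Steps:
J(m) = 8
r(q) = 5*q
j(a) = 1 - a (j(a) = 1 + a*(-1) = 1 - a)
z(u) = 51 + u
(-3111 + (r(J(-6)) - j(-8))) + z(-26) = (-3111 + (5*8 - (1 - 1*(-8)))) + (51 - 26) = (-3111 + (40 - (1 + 8))) + 25 = (-3111 + (40 - 1*9)) + 25 = (-3111 + (40 - 9)) + 25 = (-3111 + 31) + 25 = -3080 + 25 = -3055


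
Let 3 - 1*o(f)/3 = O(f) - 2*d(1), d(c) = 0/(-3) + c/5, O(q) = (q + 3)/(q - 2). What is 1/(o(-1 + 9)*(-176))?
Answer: -5/4136 ≈ -0.0012089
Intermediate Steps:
O(q) = (3 + q)/(-2 + q)
d(c) = c/5 (d(c) = 0*(-1/3) + c*(1/5) = 0 + c/5 = c/5)
o(f) = 51/5 - 3*(3 + f)/(-2 + f) (o(f) = 9 - 3*((3 + f)/(-2 + f) - 2/5) = 9 - 3*(-2/5 + (3 + f)/(-2 + f)) = 9 + (6/5 - 3*(3 + f)/(-2 + f)) = 51/5 - 3*(3 + f)/(-2 + f))
1/(o(-1 + 9)*(-176)) = 1/((3*(-49 + 12*(-1 + 9))/(5*(-2 + (-1 + 9))))*(-176)) = 1/((3*(-49 + 12*8)/(5*(-2 + 8)))*(-176)) = 1/(((3/5)*(-49 + 96)/6)*(-176)) = 1/(((3/5)*(1/6)*47)*(-176)) = 1/((47/10)*(-176)) = 1/(-4136/5) = -5/4136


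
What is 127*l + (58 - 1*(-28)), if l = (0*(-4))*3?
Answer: 86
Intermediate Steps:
l = 0 (l = 0*3 = 0)
127*l + (58 - 1*(-28)) = 127*0 + (58 - 1*(-28)) = 0 + (58 + 28) = 0 + 86 = 86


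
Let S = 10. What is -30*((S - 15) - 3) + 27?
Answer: 267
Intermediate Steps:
-30*((S - 15) - 3) + 27 = -30*((10 - 15) - 3) + 27 = -30*(-5 - 3) + 27 = -30*(-8) + 27 = 240 + 27 = 267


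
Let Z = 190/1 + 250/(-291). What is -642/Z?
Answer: -93411/27520 ≈ -3.3943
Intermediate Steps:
Z = 55040/291 (Z = 190*1 + 250*(-1/291) = 190 - 250/291 = 55040/291 ≈ 189.14)
-642/Z = -642/55040/291 = -642*291/55040 = -93411/27520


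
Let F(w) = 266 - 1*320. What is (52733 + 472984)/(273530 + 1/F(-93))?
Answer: 28388718/14770619 ≈ 1.9220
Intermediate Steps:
F(w) = -54 (F(w) = 266 - 320 = -54)
(52733 + 472984)/(273530 + 1/F(-93)) = (52733 + 472984)/(273530 + 1/(-54)) = 525717/(273530 - 1/54) = 525717/(14770619/54) = 525717*(54/14770619) = 28388718/14770619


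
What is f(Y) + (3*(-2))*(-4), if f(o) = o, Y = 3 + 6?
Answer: 33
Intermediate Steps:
Y = 9
f(Y) + (3*(-2))*(-4) = 9 + (3*(-2))*(-4) = 9 - 6*(-4) = 9 + 24 = 33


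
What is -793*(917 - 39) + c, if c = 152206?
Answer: -544048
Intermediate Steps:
-793*(917 - 39) + c = -793*(917 - 39) + 152206 = -793*878 + 152206 = -696254 + 152206 = -544048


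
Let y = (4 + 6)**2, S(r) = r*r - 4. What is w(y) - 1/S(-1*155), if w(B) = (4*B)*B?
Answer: 960839999/24021 ≈ 40000.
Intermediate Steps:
S(r) = -4 + r**2 (S(r) = r**2 - 4 = -4 + r**2)
y = 100 (y = 10**2 = 100)
w(B) = 4*B**2
w(y) - 1/S(-1*155) = 4*100**2 - 1/(-4 + (-1*155)**2) = 4*10000 - 1/(-4 + (-155)**2) = 40000 - 1/(-4 + 24025) = 40000 - 1/24021 = 960839999/24021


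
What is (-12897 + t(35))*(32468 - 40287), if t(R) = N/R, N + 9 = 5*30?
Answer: 504050718/5 ≈ 1.0081e+8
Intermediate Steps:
N = 141 (N = -9 + 5*30 = -9 + 150 = 141)
t(R) = 141/R
(-12897 + t(35))*(32468 - 40287) = (-12897 + 141/35)*(32468 - 40287) = (-12897 + 141*(1/35))*(-7819) = (-12897 + 141/35)*(-7819) = -451254/35*(-7819) = 504050718/5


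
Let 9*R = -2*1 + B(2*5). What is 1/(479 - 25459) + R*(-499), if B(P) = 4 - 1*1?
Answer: -12465029/224820 ≈ -55.444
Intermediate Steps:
B(P) = 3 (B(P) = 4 - 1 = 3)
R = ⅑ (R = (-2*1 + 3)/9 = (-2 + 3)/9 = (⅑)*1 = ⅑ ≈ 0.11111)
1/(479 - 25459) + R*(-499) = 1/(479 - 25459) + (⅑)*(-499) = 1/(-24980) - 499/9 = -1/24980 - 499/9 = -12465029/224820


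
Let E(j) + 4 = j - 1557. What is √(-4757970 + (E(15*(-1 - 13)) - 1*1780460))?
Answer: 3*I*√726689 ≈ 2557.4*I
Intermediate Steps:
E(j) = -1561 + j (E(j) = -4 + (j - 1557) = -4 + (-1557 + j) = -1561 + j)
√(-4757970 + (E(15*(-1 - 13)) - 1*1780460)) = √(-4757970 + ((-1561 + 15*(-1 - 13)) - 1*1780460)) = √(-4757970 + ((-1561 + 15*(-14)) - 1780460)) = √(-4757970 + ((-1561 - 210) - 1780460)) = √(-4757970 + (-1771 - 1780460)) = √(-4757970 - 1782231) = √(-6540201) = 3*I*√726689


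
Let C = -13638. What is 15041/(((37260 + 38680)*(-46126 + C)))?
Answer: -15041/4538478160 ≈ -3.3141e-6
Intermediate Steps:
15041/(((37260 + 38680)*(-46126 + C))) = 15041/(((37260 + 38680)*(-46126 - 13638))) = 15041/((75940*(-59764))) = 15041/(-4538478160) = 15041*(-1/4538478160) = -15041/4538478160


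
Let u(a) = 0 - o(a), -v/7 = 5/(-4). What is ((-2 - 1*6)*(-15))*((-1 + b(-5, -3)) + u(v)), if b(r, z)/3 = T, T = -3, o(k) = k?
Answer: -2250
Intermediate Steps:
v = 35/4 (v = -35/(-4) = -35*(-1)/4 = -7*(-5/4) = 35/4 ≈ 8.7500)
u(a) = -a (u(a) = 0 - a = -a)
b(r, z) = -9 (b(r, z) = 3*(-3) = -9)
((-2 - 1*6)*(-15))*((-1 + b(-5, -3)) + u(v)) = ((-2 - 1*6)*(-15))*((-1 - 9) - 1*35/4) = ((-2 - 6)*(-15))*(-10 - 35/4) = -8*(-15)*(-75/4) = 120*(-75/4) = -2250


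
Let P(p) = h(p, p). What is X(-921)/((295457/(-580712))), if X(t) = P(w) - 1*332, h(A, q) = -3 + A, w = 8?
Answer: 189892824/295457 ≈ 642.71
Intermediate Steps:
P(p) = -3 + p
X(t) = -327 (X(t) = (-3 + 8) - 1*332 = 5 - 332 = -327)
X(-921)/((295457/(-580712))) = -327/(295457/(-580712)) = -327/(295457*(-1/580712)) = -327/(-295457/580712) = -327*(-580712/295457) = 189892824/295457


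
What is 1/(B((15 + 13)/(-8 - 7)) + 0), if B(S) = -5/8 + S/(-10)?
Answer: -600/263 ≈ -2.2814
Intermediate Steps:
B(S) = -5/8 - S/10 (B(S) = -5*⅛ + S*(-⅒) = -5/8 - S/10)
1/(B((15 + 13)/(-8 - 7)) + 0) = 1/((-5/8 - (15 + 13)/(10*(-8 - 7))) + 0) = 1/((-5/8 - 14/(5*(-15))) + 0) = 1/((-5/8 - 14*(-1)/(5*15)) + 0) = 1/((-5/8 - ⅒*(-28/15)) + 0) = 1/((-5/8 + 14/75) + 0) = 1/(-263/600 + 0) = 1/(-263/600) = -600/263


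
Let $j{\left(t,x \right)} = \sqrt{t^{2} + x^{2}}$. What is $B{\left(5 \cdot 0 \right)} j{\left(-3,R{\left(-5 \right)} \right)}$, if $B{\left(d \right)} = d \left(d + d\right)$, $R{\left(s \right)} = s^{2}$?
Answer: $0$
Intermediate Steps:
$B{\left(d \right)} = 2 d^{2}$ ($B{\left(d \right)} = d 2 d = 2 d^{2}$)
$B{\left(5 \cdot 0 \right)} j{\left(-3,R{\left(-5 \right)} \right)} = 2 \left(5 \cdot 0\right)^{2} \sqrt{\left(-3\right)^{2} + \left(\left(-5\right)^{2}\right)^{2}} = 2 \cdot 0^{2} \sqrt{9 + 25^{2}} = 2 \cdot 0 \sqrt{9 + 625} = 0 \sqrt{634} = 0$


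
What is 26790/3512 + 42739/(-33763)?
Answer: 377205701/59287828 ≈ 6.3623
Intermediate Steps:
26790/3512 + 42739/(-33763) = 26790*(1/3512) + 42739*(-1/33763) = 13395/1756 - 42739/33763 = 377205701/59287828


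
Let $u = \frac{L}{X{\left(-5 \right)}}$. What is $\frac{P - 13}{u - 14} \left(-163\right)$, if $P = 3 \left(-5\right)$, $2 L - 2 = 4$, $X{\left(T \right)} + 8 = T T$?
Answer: $- \frac{77588}{235} \approx -330.16$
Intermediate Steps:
$X{\left(T \right)} = -8 + T^{2}$ ($X{\left(T \right)} = -8 + T T = -8 + T^{2}$)
$L = 3$ ($L = 1 + \frac{1}{2} \cdot 4 = 1 + 2 = 3$)
$u = \frac{3}{17}$ ($u = \frac{3}{-8 + \left(-5\right)^{2}} = \frac{3}{-8 + 25} = \frac{3}{17} \approx 0.17647$)
$P = -15$
$\frac{P - 13}{u - 14} \left(-163\right) = \frac{-15 - 13}{\frac{3}{17} - 14} \left(-163\right) = - \frac{28}{\frac{3}{17} - 14} \left(-163\right) = - \frac{28}{- \frac{235}{17}} \left(-163\right) = \left(-28\right) \left(- \frac{17}{235}\right) \left(-163\right) = \frac{476}{235} \left(-163\right) = - \frac{77588}{235}$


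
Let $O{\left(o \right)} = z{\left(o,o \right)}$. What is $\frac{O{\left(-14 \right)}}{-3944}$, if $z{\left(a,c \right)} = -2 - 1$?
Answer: $\frac{3}{3944} \approx 0.00076065$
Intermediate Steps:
$z{\left(a,c \right)} = -3$
$O{\left(o \right)} = -3$
$\frac{O{\left(-14 \right)}}{-3944} = - \frac{3}{-3944} = \left(-3\right) \left(- \frac{1}{3944}\right) = \frac{3}{3944}$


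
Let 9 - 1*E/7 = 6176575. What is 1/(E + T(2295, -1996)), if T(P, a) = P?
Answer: -1/43233667 ≈ -2.3130e-8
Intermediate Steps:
E = -43235962 (E = 63 - 7*6176575 = 63 - 43236025 = -43235962)
1/(E + T(2295, -1996)) = 1/(-43235962 + 2295) = 1/(-43233667) = -1/43233667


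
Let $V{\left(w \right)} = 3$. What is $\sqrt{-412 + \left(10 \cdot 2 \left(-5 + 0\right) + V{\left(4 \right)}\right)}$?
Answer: $i \sqrt{509} \approx 22.561 i$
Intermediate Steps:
$\sqrt{-412 + \left(10 \cdot 2 \left(-5 + 0\right) + V{\left(4 \right)}\right)} = \sqrt{-412 + \left(10 \cdot 2 \left(-5 + 0\right) + 3\right)} = \sqrt{-412 + \left(10 \cdot 2 \left(-5\right) + 3\right)} = \sqrt{-412 + \left(10 \left(-10\right) + 3\right)} = \sqrt{-412 + \left(-100 + 3\right)} = \sqrt{-412 - 97} = \sqrt{-509} = i \sqrt{509}$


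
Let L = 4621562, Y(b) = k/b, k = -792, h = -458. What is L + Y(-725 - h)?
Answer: 411319282/89 ≈ 4.6216e+6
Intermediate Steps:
Y(b) = -792/b
L + Y(-725 - h) = 4621562 - 792/(-725 - 1*(-458)) = 4621562 - 792/(-725 + 458) = 4621562 - 792/(-267) = 4621562 - 792*(-1/267) = 4621562 + 264/89 = 411319282/89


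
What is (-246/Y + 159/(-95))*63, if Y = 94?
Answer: -1206954/4465 ≈ -270.31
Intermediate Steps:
(-246/Y + 159/(-95))*63 = (-246/94 + 159/(-95))*63 = (-246*1/94 + 159*(-1/95))*63 = (-123/47 - 159/95)*63 = -19158/4465*63 = -1206954/4465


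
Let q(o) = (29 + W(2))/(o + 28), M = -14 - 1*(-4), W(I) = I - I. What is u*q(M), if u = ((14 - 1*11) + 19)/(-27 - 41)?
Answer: -319/612 ≈ -0.52124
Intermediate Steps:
W(I) = 0
u = -11/34 (u = ((14 - 11) + 19)/(-68) = (3 + 19)*(-1/68) = 22*(-1/68) = -11/34 ≈ -0.32353)
M = -10 (M = -14 + 4 = -10)
q(o) = 29/(28 + o) (q(o) = (29 + 0)/(o + 28) = 29/(28 + o))
u*q(M) = -319/(34*(28 - 10)) = -319/(34*18) = -11/34*29/18 = -319/612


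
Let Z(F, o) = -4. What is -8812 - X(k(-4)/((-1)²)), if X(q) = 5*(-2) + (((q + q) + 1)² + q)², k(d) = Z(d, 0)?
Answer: -10827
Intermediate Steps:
k(d) = -4
X(q) = -10 + (q + (1 + 2*q)²)² (X(q) = -10 + ((2*q + 1)² + q)² = -10 + ((1 + 2*q)² + q)² = -10 + (q + (1 + 2*q)²)²)
-8812 - X(k(-4)/((-1)²)) = -8812 - (-10 + (-4/((-1)²) + (1 + 2*(-4/((-1)²)))²)²) = -8812 - (-10 + (-4/1 + (1 + 2*(-4/1))²)²) = -8812 - (-10 + (-4*1 + (1 + 2*(-4*1))²)²) = -8812 - (-10 + (-4 + (1 + 2*(-4))²)²) = -8812 - (-10 + (-4 + (1 - 8)²)²) = -8812 - (-10 + (-4 + (-7)²)²) = -8812 - (-10 + (-4 + 49)²) = -8812 - (-10 + 45²) = -8812 - (-10 + 2025) = -8812 - 1*2015 = -8812 - 2015 = -10827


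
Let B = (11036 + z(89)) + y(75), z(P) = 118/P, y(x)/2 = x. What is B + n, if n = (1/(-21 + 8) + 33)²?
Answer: 184571944/15041 ≈ 12271.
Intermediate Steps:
y(x) = 2*x
n = 183184/169 (n = (1/(-13) + 33)² = (-1/13 + 33)² = (428/13)² = 183184/169 ≈ 1083.9)
B = 995672/89 (B = (11036 + 118/89) + 2*75 = (11036 + 118*(1/89)) + 150 = (11036 + 118/89) + 150 = 982322/89 + 150 = 995672/89 ≈ 11187.)
B + n = 995672/89 + 183184/169 = 184571944/15041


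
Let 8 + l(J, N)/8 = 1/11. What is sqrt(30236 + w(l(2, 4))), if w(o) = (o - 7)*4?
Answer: 4*sqrt(226534)/11 ≈ 173.07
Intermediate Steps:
l(J, N) = -696/11 (l(J, N) = -64 + 8/11 = -696/11)
w(o) = -28 + 4*o (w(o) = (-7 + o)*4 = -28 + 4*o)
sqrt(30236 + w(l(2, 4))) = sqrt(30236 + (-28 + 4*(-696/11))) = sqrt(30236 + (-28 - 2784/11)) = sqrt(30236 - 3092/11) = sqrt(329504/11) = 4*sqrt(226534)/11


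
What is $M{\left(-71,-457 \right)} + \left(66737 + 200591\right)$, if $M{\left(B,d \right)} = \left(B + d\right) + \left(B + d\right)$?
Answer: $266272$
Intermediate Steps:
$M{\left(B,d \right)} = 2 B + 2 d$
$M{\left(-71,-457 \right)} + \left(66737 + 200591\right) = \left(2 \left(-71\right) + 2 \left(-457\right)\right) + \left(66737 + 200591\right) = \left(-142 - 914\right) + 267328 = -1056 + 267328 = 266272$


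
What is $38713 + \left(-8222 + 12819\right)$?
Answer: $43310$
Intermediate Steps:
$38713 + \left(-8222 + 12819\right) = 38713 + 4597 = 43310$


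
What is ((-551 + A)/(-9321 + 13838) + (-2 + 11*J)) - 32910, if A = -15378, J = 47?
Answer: -146344144/4517 ≈ -32399.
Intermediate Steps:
((-551 + A)/(-9321 + 13838) + (-2 + 11*J)) - 32910 = ((-551 - 15378)/(-9321 + 13838) + (-2 + 11*47)) - 32910 = (-15929/4517 + (-2 + 517)) - 32910 = (-15929*1/4517 + 515) - 32910 = (-15929/4517 + 515) - 32910 = 2310326/4517 - 32910 = -146344144/4517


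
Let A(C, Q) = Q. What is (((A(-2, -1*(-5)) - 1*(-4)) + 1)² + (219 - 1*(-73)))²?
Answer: 153664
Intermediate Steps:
(((A(-2, -1*(-5)) - 1*(-4)) + 1)² + (219 - 1*(-73)))² = (((-1*(-5) - 1*(-4)) + 1)² + (219 - 1*(-73)))² = (((5 + 4) + 1)² + (219 + 73))² = ((9 + 1)² + 292)² = (10² + 292)² = (100 + 292)² = 392² = 153664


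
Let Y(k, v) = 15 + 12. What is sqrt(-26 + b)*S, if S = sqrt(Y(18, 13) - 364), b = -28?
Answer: -3*sqrt(2022) ≈ -134.90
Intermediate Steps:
Y(k, v) = 27
S = I*sqrt(337) (S = sqrt(27 - 364) = sqrt(-337) = I*sqrt(337) ≈ 18.358*I)
sqrt(-26 + b)*S = sqrt(-26 - 28)*(I*sqrt(337)) = sqrt(-54)*(I*sqrt(337)) = (3*I*sqrt(6))*(I*sqrt(337)) = -3*sqrt(2022)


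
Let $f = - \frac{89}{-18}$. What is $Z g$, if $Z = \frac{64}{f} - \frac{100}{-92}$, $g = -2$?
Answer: $- \frac{57442}{2047} \approx -28.062$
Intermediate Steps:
$f = \frac{89}{18}$ ($f = \left(-89\right) \left(- \frac{1}{18}\right) = \frac{89}{18} \approx 4.9444$)
$Z = \frac{28721}{2047}$ ($Z = \frac{64}{\frac{89}{18}} - \frac{100}{-92} = 64 \cdot \frac{18}{89} - - \frac{25}{23} = \frac{1152}{89} + \frac{25}{23} = \frac{28721}{2047} \approx 14.031$)
$Z g = \frac{28721}{2047} \left(-2\right) = - \frac{57442}{2047}$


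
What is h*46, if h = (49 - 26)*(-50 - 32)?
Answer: -86756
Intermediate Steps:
h = -1886 (h = 23*(-82) = -1886)
h*46 = -1886*46 = -86756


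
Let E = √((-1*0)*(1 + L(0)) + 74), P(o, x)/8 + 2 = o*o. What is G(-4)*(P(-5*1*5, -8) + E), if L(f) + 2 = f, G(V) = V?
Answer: -19936 - 4*√74 ≈ -19970.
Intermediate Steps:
L(f) = -2 + f
P(o, x) = -16 + 8*o² (P(o, x) = -16 + 8*(o*o) = -16 + 8*o²)
E = √74 (E = √((-1*0)*(1 + (-2 + 0)) + 74) = √(0*(1 - 2) + 74) = √(0*(-1) + 74) = √(0 + 74) = √74 ≈ 8.6023)
G(-4)*(P(-5*1*5, -8) + E) = -4*((-16 + 8*(-5*1*5)²) + √74) = -4*((-16 + 8*(-5*5)²) + √74) = -4*((-16 + 8*(-25)²) + √74) = -4*((-16 + 8*625) + √74) = -4*((-16 + 5000) + √74) = -4*(4984 + √74) = -19936 - 4*√74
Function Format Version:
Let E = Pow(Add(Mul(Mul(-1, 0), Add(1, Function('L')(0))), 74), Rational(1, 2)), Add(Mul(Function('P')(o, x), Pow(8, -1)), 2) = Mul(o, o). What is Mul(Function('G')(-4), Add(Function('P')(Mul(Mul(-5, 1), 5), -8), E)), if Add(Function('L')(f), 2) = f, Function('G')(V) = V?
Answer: Add(-19936, Mul(-4, Pow(74, Rational(1, 2)))) ≈ -19970.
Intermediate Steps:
Function('L')(f) = Add(-2, f)
Function('P')(o, x) = Add(-16, Mul(8, Pow(o, 2))) (Function('P')(o, x) = Add(-16, Mul(8, Mul(o, o))) = Add(-16, Mul(8, Pow(o, 2))))
E = Pow(74, Rational(1, 2)) (E = Pow(Add(Mul(Mul(-1, 0), Add(1, Add(-2, 0))), 74), Rational(1, 2)) = Pow(Add(Mul(0, Add(1, -2)), 74), Rational(1, 2)) = Pow(Add(Mul(0, -1), 74), Rational(1, 2)) = Pow(Add(0, 74), Rational(1, 2)) = Pow(74, Rational(1, 2)) ≈ 8.6023)
Mul(Function('G')(-4), Add(Function('P')(Mul(Mul(-5, 1), 5), -8), E)) = Mul(-4, Add(Add(-16, Mul(8, Pow(Mul(Mul(-5, 1), 5), 2))), Pow(74, Rational(1, 2)))) = Mul(-4, Add(Add(-16, Mul(8, Pow(Mul(-5, 5), 2))), Pow(74, Rational(1, 2)))) = Mul(-4, Add(Add(-16, Mul(8, Pow(-25, 2))), Pow(74, Rational(1, 2)))) = Mul(-4, Add(Add(-16, Mul(8, 625)), Pow(74, Rational(1, 2)))) = Mul(-4, Add(Add(-16, 5000), Pow(74, Rational(1, 2)))) = Mul(-4, Add(4984, Pow(74, Rational(1, 2)))) = Add(-19936, Mul(-4, Pow(74, Rational(1, 2))))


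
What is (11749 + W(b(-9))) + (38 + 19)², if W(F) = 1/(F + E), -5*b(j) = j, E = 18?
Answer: 1484807/99 ≈ 14998.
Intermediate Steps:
b(j) = -j/5
W(F) = 1/(18 + F) (W(F) = 1/(F + 18) = 1/(18 + F))
(11749 + W(b(-9))) + (38 + 19)² = (11749 + 1/(18 - ⅕*(-9))) + (38 + 19)² = (11749 + 1/(18 + 9/5)) + 57² = (11749 + 1/(99/5)) + 3249 = (11749 + 5/99) + 3249 = 1163156/99 + 3249 = 1484807/99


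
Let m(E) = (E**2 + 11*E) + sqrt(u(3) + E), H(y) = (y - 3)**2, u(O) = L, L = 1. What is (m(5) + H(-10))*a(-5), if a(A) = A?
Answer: -1245 - 5*sqrt(6) ≈ -1257.2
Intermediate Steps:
u(O) = 1
H(y) = (-3 + y)**2
m(E) = E**2 + sqrt(1 + E) + 11*E (m(E) = (E**2 + 11*E) + sqrt(1 + E) = E**2 + sqrt(1 + E) + 11*E)
(m(5) + H(-10))*a(-5) = ((5**2 + sqrt(1 + 5) + 11*5) + (-3 - 10)**2)*(-5) = ((25 + sqrt(6) + 55) + (-13)**2)*(-5) = ((80 + sqrt(6)) + 169)*(-5) = (249 + sqrt(6))*(-5) = -1245 - 5*sqrt(6)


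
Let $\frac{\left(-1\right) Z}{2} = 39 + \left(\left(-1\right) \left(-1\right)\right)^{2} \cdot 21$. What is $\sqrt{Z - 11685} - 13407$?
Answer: $-13407 + i \sqrt{11805} \approx -13407.0 + 108.65 i$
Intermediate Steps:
$Z = -120$ ($Z = - 2 \left(39 + \left(\left(-1\right) \left(-1\right)\right)^{2} \cdot 21\right) = - 2 \left(39 + 1^{2} \cdot 21\right) = - 2 \left(39 + 1 \cdot 21\right) = - 2 \left(39 + 21\right) = \left(-2\right) 60 = -120$)
$\sqrt{Z - 11685} - 13407 = \sqrt{-120 - 11685} - 13407 = \sqrt{-11805} - 13407 = i \sqrt{11805} - 13407 = -13407 + i \sqrt{11805}$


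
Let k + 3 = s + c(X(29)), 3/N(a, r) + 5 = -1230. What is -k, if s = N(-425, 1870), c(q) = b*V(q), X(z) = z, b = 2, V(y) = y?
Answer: -67922/1235 ≈ -54.998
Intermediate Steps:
N(a, r) = -3/1235 (N(a, r) = 3/(-5 - 1230) = 3/(-1235) = 3*(-1/1235) = -3/1235)
c(q) = 2*q
s = -3/1235 ≈ -0.0024292
k = 67922/1235 (k = -3 + (-3/1235 + 2*29) = -3 + (-3/1235 + 58) = -3 + 71627/1235 = 67922/1235 ≈ 54.998)
-k = -1*67922/1235 = -67922/1235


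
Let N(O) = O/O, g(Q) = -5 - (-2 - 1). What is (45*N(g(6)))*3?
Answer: 135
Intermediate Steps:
g(Q) = -2 (g(Q) = -5 - 1*(-3) = -5 + 3 = -2)
N(O) = 1
(45*N(g(6)))*3 = (45*1)*3 = 45*3 = 135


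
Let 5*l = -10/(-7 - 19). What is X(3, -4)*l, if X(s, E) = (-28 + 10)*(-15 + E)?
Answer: 342/13 ≈ 26.308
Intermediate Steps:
X(s, E) = 270 - 18*E (X(s, E) = -18*(-15 + E) = 270 - 18*E)
l = 1/13 (l = (-10/(-7 - 19))/5 = (-10/(-26))/5 = (-10*(-1/26))/5 = (⅕)*(5/13) = 1/13 ≈ 0.076923)
X(3, -4)*l = (270 - 18*(-4))*(1/13) = (270 + 72)*(1/13) = 342*(1/13) = 342/13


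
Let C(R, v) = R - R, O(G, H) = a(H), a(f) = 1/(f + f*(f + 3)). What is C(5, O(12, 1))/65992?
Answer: 0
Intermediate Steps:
a(f) = 1/(f + f*(3 + f))
O(G, H) = 1/(H*(4 + H))
C(R, v) = 0
C(5, O(12, 1))/65992 = 0/65992 = 0*(1/65992) = 0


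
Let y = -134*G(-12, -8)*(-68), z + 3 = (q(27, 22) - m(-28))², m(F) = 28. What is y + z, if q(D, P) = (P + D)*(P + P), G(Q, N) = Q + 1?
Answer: 4428149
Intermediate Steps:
G(Q, N) = 1 + Q
q(D, P) = 2*P*(D + P) (q(D, P) = (D + P)*(2*P) = 2*P*(D + P))
z = 4528381 (z = -3 + (2*22*(27 + 22) - 1*28)² = -3 + (2*22*49 - 28)² = -3 + (2156 - 28)² = -3 + 2128² = -3 + 4528384 = 4528381)
y = -100232 (y = -134*(1 - 12)*(-68) = -134*(-11)*(-68) = 1474*(-68) = -100232)
y + z = -100232 + 4528381 = 4428149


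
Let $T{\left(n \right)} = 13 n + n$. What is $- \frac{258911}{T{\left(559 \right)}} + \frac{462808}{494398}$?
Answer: $- \frac{62191572585}{1934579374} \approx -32.147$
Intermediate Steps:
$T{\left(n \right)} = 14 n$
$- \frac{258911}{T{\left(559 \right)}} + \frac{462808}{494398} = - \frac{258911}{14 \cdot 559} + \frac{462808}{494398} = - \frac{258911}{7826} + 462808 \cdot \frac{1}{494398} = \left(-258911\right) \frac{1}{7826} + \frac{231404}{247199} = - \frac{258911}{7826} + \frac{231404}{247199} = - \frac{62191572585}{1934579374}$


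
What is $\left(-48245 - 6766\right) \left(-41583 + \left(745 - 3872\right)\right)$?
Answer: $2459541810$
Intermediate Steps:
$\left(-48245 - 6766\right) \left(-41583 + \left(745 - 3872\right)\right) = - 55011 \left(-41583 - 3127\right) = \left(-55011\right) \left(-44710\right) = 2459541810$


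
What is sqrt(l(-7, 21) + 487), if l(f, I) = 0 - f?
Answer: sqrt(494) ≈ 22.226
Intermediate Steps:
l(f, I) = -f
sqrt(l(-7, 21) + 487) = sqrt(-1*(-7) + 487) = sqrt(7 + 487) = sqrt(494)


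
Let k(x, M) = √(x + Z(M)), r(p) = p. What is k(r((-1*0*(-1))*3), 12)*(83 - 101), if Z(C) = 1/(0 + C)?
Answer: -3*√3 ≈ -5.1962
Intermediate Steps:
Z(C) = 1/C
k(x, M) = √(x + 1/M)
k(r((-1*0*(-1))*3), 12)*(83 - 101) = √((-1*0*(-1))*3 + 1/12)*(83 - 101) = √((0*(-1))*3 + 1/12)*(-18) = √(0*3 + 1/12)*(-18) = √(0 + 1/12)*(-18) = √(1/12)*(-18) = (√3/6)*(-18) = -3*√3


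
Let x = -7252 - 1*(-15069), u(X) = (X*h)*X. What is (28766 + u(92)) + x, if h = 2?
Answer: 53511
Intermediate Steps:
u(X) = 2*X**2 (u(X) = (X*2)*X = (2*X)*X = 2*X**2)
x = 7817 (x = -7252 + 15069 = 7817)
(28766 + u(92)) + x = (28766 + 2*92**2) + 7817 = (28766 + 2*8464) + 7817 = (28766 + 16928) + 7817 = 45694 + 7817 = 53511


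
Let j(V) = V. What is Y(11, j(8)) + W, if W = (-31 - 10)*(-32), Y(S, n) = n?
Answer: 1320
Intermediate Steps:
W = 1312 (W = -41*(-32) = 1312)
Y(11, j(8)) + W = 8 + 1312 = 1320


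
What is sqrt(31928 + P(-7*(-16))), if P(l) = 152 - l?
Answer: 12*sqrt(222) ≈ 178.80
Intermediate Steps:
sqrt(31928 + P(-7*(-16))) = sqrt(31928 + (152 - (-7)*(-16))) = sqrt(31928 + (152 - 1*112)) = sqrt(31928 + (152 - 112)) = sqrt(31928 + 40) = sqrt(31968) = 12*sqrt(222)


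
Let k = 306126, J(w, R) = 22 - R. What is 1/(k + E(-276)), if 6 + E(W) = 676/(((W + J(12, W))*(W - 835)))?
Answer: 12221/3741092182 ≈ 3.2667e-6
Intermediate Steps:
E(W) = -6 + 676/(-18370 + 22*W) (E(W) = -6 + 676/(((W + (22 - W))*(W - 835))) = -6 + 676/((22*(-835 + W))) = -6 + 676/(-18370 + 22*W))
1/(k + E(-276)) = 1/(306126 + 2*(27724 - 33*(-276))/(11*(-835 - 276))) = 1/(306126 + (2/11)*(27724 + 9108)/(-1111)) = 1/(306126 + (2/11)*(-1/1111)*36832) = 1/(306126 - 73664/12221) = 1/(3741092182/12221) = 12221/3741092182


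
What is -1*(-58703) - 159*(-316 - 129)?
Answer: 129458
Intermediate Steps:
-1*(-58703) - 159*(-316 - 129) = 58703 - 159*(-445) = 58703 + 70755 = 129458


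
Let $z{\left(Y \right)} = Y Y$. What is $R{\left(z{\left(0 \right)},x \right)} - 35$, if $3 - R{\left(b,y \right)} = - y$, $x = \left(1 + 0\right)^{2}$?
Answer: $-31$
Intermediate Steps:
$x = 1$ ($x = 1^{2} = 1$)
$z{\left(Y \right)} = Y^{2}$
$R{\left(b,y \right)} = 3 + y$ ($R{\left(b,y \right)} = 3 - - y = 3 + y$)
$R{\left(z{\left(0 \right)},x \right)} - 35 = \left(3 + 1\right) - 35 = 4 - 35 = -31$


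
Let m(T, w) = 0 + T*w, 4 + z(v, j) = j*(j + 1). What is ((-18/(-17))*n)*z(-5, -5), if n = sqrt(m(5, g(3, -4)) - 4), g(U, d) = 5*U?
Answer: 288*sqrt(71)/17 ≈ 142.75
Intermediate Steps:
z(v, j) = -4 + j*(1 + j) (z(v, j) = -4 + j*(j + 1) = -4 + j*(1 + j))
m(T, w) = T*w
n = sqrt(71) (n = sqrt(5*(5*3) - 4) = sqrt(5*15 - 4) = sqrt(75 - 4) = sqrt(71) ≈ 8.4261)
((-18/(-17))*n)*z(-5, -5) = ((-18/(-17))*sqrt(71))*(-4 - 5 + (-5)**2) = ((-18*(-1/17))*sqrt(71))*(-4 - 5 + 25) = (18*sqrt(71)/17)*16 = 288*sqrt(71)/17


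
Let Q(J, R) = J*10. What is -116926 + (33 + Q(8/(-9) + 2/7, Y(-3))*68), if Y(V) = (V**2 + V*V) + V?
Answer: -7390099/63 ≈ -1.1730e+5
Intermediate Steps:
Y(V) = V + 2*V**2 (Y(V) = (V**2 + V**2) + V = 2*V**2 + V = V + 2*V**2)
Q(J, R) = 10*J
-116926 + (33 + Q(8/(-9) + 2/7, Y(-3))*68) = -116926 + (33 + (10*(8/(-9) + 2/7))*68) = -116926 + (33 + (10*(8*(-1/9) + 2*(1/7)))*68) = -116926 + (33 + (10*(-8/9 + 2/7))*68) = -116926 + (33 + (10*(-38/63))*68) = -116926 + (33 - 380/63*68) = -116926 + (33 - 25840/63) = -116926 - 23761/63 = -7390099/63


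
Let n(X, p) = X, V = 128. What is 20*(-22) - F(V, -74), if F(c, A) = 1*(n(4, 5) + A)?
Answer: -370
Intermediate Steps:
F(c, A) = 4 + A (F(c, A) = 1*(4 + A) = 4 + A)
20*(-22) - F(V, -74) = 20*(-22) - (4 - 74) = -440 - 1*(-70) = -440 + 70 = -370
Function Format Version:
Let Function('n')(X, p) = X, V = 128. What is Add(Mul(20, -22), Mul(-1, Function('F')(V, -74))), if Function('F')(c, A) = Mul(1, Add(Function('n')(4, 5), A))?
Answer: -370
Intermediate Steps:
Function('F')(c, A) = Add(4, A) (Function('F')(c, A) = Mul(1, Add(4, A)) = Add(4, A))
Add(Mul(20, -22), Mul(-1, Function('F')(V, -74))) = Add(Mul(20, -22), Mul(-1, Add(4, -74))) = Add(-440, Mul(-1, -70)) = Add(-440, 70) = -370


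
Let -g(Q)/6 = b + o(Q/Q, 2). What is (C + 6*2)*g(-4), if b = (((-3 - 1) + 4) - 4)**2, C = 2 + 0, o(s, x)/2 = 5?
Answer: -2184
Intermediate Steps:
o(s, x) = 10 (o(s, x) = 2*5 = 10)
C = 2
b = 16 (b = ((-4 + 4) - 4)**2 = (0 - 4)**2 = (-4)**2 = 16)
g(Q) = -156 (g(Q) = -6*(16 + 10) = -6*26 = -156)
(C + 6*2)*g(-4) = (2 + 6*2)*(-156) = (2 + 12)*(-156) = 14*(-156) = -2184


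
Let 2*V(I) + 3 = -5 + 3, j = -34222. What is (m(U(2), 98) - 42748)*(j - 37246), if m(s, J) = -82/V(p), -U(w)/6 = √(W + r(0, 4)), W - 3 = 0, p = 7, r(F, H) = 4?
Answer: 15263849568/5 ≈ 3.0528e+9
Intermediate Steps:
W = 3 (W = 3 + 0 = 3)
V(I) = -5/2 (V(I) = -3/2 + (-5 + 3)/2 = -3/2 + (½)*(-2) = -3/2 - 1 = -5/2)
U(w) = -6*√7 (U(w) = -6*√(3 + 4) = -6*√7)
m(s, J) = 164/5 (m(s, J) = -82/(-5/2) = -82*(-⅖) = 164/5)
(m(U(2), 98) - 42748)*(j - 37246) = (164/5 - 42748)*(-34222 - 37246) = -213576/5*(-71468) = 15263849568/5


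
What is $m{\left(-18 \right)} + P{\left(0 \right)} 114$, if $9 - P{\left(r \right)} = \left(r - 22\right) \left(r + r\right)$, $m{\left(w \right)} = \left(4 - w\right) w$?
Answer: $630$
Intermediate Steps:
$m{\left(w \right)} = w \left(4 - w\right)$
$P{\left(r \right)} = 9 - 2 r \left(-22 + r\right)$ ($P{\left(r \right)} = 9 - \left(r - 22\right) \left(r + r\right) = 9 - \left(-22 + r\right) 2 r = 9 - 2 r \left(-22 + r\right)$)
$m{\left(-18 \right)} + P{\left(0 \right)} 114 = - 18 \left(4 - -18\right) + \left(9 - 2 \cdot 0^{2} + 44 \cdot 0\right) 114 = - 18 \left(4 + 18\right) + \left(9 - 0 + 0\right) 114 = \left(-18\right) 22 + \left(9 + 0 + 0\right) 114 = -396 + 9 \cdot 114 = -396 + 1026 = 630$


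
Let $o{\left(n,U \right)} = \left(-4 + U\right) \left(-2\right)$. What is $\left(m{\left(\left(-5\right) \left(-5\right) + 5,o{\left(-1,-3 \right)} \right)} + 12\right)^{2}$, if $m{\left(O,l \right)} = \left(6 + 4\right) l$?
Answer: $23104$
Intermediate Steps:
$o{\left(n,U \right)} = 8 - 2 U$
$m{\left(O,l \right)} = 10 l$
$\left(m{\left(\left(-5\right) \left(-5\right) + 5,o{\left(-1,-3 \right)} \right)} + 12\right)^{2} = \left(10 \left(8 - -6\right) + 12\right)^{2} = \left(10 \left(8 + 6\right) + 12\right)^{2} = \left(10 \cdot 14 + 12\right)^{2} = \left(140 + 12\right)^{2} = 152^{2} = 23104$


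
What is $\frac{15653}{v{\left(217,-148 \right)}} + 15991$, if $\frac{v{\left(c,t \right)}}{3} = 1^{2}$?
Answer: $\frac{63626}{3} \approx 21209.0$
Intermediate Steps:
$v{\left(c,t \right)} = 3$ ($v{\left(c,t \right)} = 3 \cdot 1^{2} = 3 \cdot 1 = 3$)
$\frac{15653}{v{\left(217,-148 \right)}} + 15991 = \frac{15653}{3} + 15991 = \frac{63626}{3}$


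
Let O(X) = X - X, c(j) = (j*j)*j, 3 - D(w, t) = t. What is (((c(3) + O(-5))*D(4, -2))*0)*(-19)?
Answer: 0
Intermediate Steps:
D(w, t) = 3 - t
c(j) = j**3 (c(j) = j**2*j = j**3)
O(X) = 0
(((c(3) + O(-5))*D(4, -2))*0)*(-19) = (((3**3 + 0)*(3 - 1*(-2)))*0)*(-19) = (((27 + 0)*(3 + 2))*0)*(-19) = ((27*5)*0)*(-19) = (135*0)*(-19) = 0*(-19) = 0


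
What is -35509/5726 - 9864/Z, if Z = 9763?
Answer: -403155631/55902938 ≈ -7.2117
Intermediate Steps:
-35509/5726 - 9864/Z = -35509/5726 - 9864/9763 = -403155631/55902938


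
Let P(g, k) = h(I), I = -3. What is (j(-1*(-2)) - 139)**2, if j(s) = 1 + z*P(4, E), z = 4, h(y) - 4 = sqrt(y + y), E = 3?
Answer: 14788 - 976*I*sqrt(6) ≈ 14788.0 - 2390.7*I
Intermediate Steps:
h(y) = 4 + sqrt(2)*sqrt(y) (h(y) = 4 + sqrt(y + y) = 4 + sqrt(2*y) = 4 + sqrt(2)*sqrt(y))
P(g, k) = 4 + I*sqrt(6) (P(g, k) = 4 + sqrt(2)*sqrt(-3) = 4 + sqrt(2)*(I*sqrt(3)) = 4 + I*sqrt(6))
j(s) = 17 + 4*I*sqrt(6) (j(s) = 1 + 4*(4 + I*sqrt(6)) = 1 + (16 + 4*I*sqrt(6)) = 17 + 4*I*sqrt(6))
(j(-1*(-2)) - 139)**2 = ((17 + 4*I*sqrt(6)) - 139)**2 = (-122 + 4*I*sqrt(6))**2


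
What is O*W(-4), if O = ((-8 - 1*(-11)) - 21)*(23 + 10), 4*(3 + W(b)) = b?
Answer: 2376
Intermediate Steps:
W(b) = -3 + b/4
O = -594 (O = ((-8 + 11) - 21)*33 = (3 - 21)*33 = -18*33 = -594)
O*W(-4) = -594*(-3 + (1/4)*(-4)) = -594*(-3 - 1) = -594*(-4) = 2376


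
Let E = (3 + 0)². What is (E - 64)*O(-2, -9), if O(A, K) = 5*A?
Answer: 550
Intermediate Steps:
E = 9 (E = 3² = 9)
(E - 64)*O(-2, -9) = (9 - 64)*(5*(-2)) = -55*(-10) = 550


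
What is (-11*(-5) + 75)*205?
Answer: 26650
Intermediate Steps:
(-11*(-5) + 75)*205 = (55 + 75)*205 = 130*205 = 26650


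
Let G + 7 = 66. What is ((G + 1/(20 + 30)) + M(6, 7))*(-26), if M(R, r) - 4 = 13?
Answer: -49413/25 ≈ -1976.5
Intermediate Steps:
G = 59 (G = -7 + 66 = 59)
M(R, r) = 17 (M(R, r) = 4 + 13 = 17)
((G + 1/(20 + 30)) + M(6, 7))*(-26) = ((59 + 1/(20 + 30)) + 17)*(-26) = ((59 + 1/50) + 17)*(-26) = (2951/50 + 17)*(-26) = (3801/50)*(-26) = -49413/25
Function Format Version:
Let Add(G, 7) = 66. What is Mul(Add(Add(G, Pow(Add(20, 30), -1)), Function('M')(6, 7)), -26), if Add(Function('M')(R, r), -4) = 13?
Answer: Rational(-49413, 25) ≈ -1976.5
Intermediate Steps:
G = 59 (G = Add(-7, 66) = 59)
Function('M')(R, r) = 17 (Function('M')(R, r) = Add(4, 13) = 17)
Mul(Add(Add(G, Pow(Add(20, 30), -1)), Function('M')(6, 7)), -26) = Mul(Add(Add(59, Pow(Add(20, 30), -1)), 17), -26) = Mul(Add(Add(59, Pow(50, -1)), 17), -26) = Mul(Add(Add(59, Rational(1, 50)), 17), -26) = Mul(Add(Rational(2951, 50), 17), -26) = Mul(Rational(3801, 50), -26) = Rational(-49413, 25)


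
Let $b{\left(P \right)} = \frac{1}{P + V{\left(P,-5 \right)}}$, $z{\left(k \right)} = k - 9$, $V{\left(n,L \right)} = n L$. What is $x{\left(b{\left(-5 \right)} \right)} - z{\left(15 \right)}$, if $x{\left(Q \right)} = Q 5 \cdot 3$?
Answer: $- \frac{21}{4} \approx -5.25$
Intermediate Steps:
$V{\left(n,L \right)} = L n$
$z{\left(k \right)} = -9 + k$ ($z{\left(k \right)} = k - 9 = -9 + k$)
$b{\left(P \right)} = - \frac{1}{4 P}$ ($b{\left(P \right)} = \frac{1}{P - 5 P} = \frac{1}{\left(-4\right) P} = - \frac{1}{4 P}$)
$x{\left(Q \right)} = 15 Q$ ($x{\left(Q \right)} = 5 Q 3 = 15 Q$)
$x{\left(b{\left(-5 \right)} \right)} - z{\left(15 \right)} = 15 \left(- \frac{1}{4 \left(-5\right)}\right) - \left(-9 + 15\right) = 15 \left(\left(- \frac{1}{4}\right) \left(- \frac{1}{5}\right)\right) - 6 = 15 \cdot \frac{1}{20} - 6 = \frac{3}{4} - 6 = - \frac{21}{4}$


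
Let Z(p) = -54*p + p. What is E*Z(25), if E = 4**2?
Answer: -21200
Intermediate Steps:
Z(p) = -53*p
E = 16
E*Z(25) = 16*(-53*25) = 16*(-1325) = -21200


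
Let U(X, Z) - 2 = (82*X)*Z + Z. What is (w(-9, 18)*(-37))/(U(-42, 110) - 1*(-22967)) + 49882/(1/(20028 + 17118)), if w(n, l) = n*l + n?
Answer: 73243947079685/39529 ≈ 1.8529e+9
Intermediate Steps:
U(X, Z) = 2 + Z + 82*X*Z (U(X, Z) = 2 + ((82*X)*Z + Z) = 2 + (82*X*Z + Z) = 2 + (Z + 82*X*Z) = 2 + Z + 82*X*Z)
w(n, l) = n + l*n (w(n, l) = l*n + n = n + l*n)
(w(-9, 18)*(-37))/(U(-42, 110) - 1*(-22967)) + 49882/(1/(20028 + 17118)) = (-9*(1 + 18)*(-37))/((2 + 110 + 82*(-42)*110) - 1*(-22967)) + 49882/(1/(20028 + 17118)) = (-9*19*(-37))/((2 + 110 - 378840) + 22967) + 49882/(1/37146) = (-171*(-37))/(-378728 + 22967) + 49882/(1/37146) = 6327/(-355761) + 49882*37146 = 6327*(-1/355761) + 1852916772 = -703/39529 + 1852916772 = 73243947079685/39529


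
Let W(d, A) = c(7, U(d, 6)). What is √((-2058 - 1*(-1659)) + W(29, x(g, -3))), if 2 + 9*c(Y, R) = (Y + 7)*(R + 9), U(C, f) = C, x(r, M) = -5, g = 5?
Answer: I*√3061/3 ≈ 18.442*I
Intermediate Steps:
c(Y, R) = -2/9 + (7 + Y)*(9 + R)/9 (c(Y, R) = -2/9 + ((Y + 7)*(R + 9))/9 = -2/9 + ((7 + Y)*(9 + R))/9 = -2/9 + (7 + Y)*(9 + R)/9)
W(d, A) = 124/9 + 14*d/9 (W(d, A) = 61/9 + 7 + 7*d/9 + (⅑)*d*7 = 61/9 + 7 + 7*d/9 + 7*d/9 = 124/9 + 14*d/9)
√((-2058 - 1*(-1659)) + W(29, x(g, -3))) = √((-2058 - 1*(-1659)) + (124/9 + (14/9)*29)) = √((-2058 + 1659) + (124/9 + 406/9)) = √(-399 + 530/9) = √(-3061/9) = I*√3061/3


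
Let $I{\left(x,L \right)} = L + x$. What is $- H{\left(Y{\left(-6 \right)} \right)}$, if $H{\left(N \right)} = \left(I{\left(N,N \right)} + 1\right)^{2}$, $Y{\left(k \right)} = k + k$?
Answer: $-529$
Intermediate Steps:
$Y{\left(k \right)} = 2 k$
$H{\left(N \right)} = \left(1 + 2 N\right)^{2}$ ($H{\left(N \right)} = \left(\left(N + N\right) + 1\right)^{2} = \left(2 N + 1\right)^{2} = \left(1 + 2 N\right)^{2}$)
$- H{\left(Y{\left(-6 \right)} \right)} = - \left(1 + 2 \cdot 2 \left(-6\right)\right)^{2} = - \left(1 + 2 \left(-12\right)\right)^{2} = - \left(1 - 24\right)^{2} = - \left(-23\right)^{2} = \left(-1\right) 529 = -529$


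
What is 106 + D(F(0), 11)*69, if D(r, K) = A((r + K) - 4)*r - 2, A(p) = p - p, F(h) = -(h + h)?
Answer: -32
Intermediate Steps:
F(h) = -2*h
A(p) = 0
D(r, K) = -2 (D(r, K) = 0*r - 2 = 0 - 2 = -2)
106 + D(F(0), 11)*69 = 106 - 2*69 = 106 - 138 = -32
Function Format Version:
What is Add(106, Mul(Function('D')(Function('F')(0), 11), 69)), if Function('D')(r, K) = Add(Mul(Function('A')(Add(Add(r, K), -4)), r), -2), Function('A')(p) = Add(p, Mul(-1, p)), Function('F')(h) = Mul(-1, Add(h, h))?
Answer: -32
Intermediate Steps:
Function('F')(h) = Mul(-2, h) (Function('F')(h) = Mul(-1, Mul(2, h)) = Mul(-2, h))
Function('A')(p) = 0
Function('D')(r, K) = -2 (Function('D')(r, K) = Add(Mul(0, r), -2) = Add(0, -2) = -2)
Add(106, Mul(Function('D')(Function('F')(0), 11), 69)) = Add(106, Mul(-2, 69)) = Add(106, -138) = -32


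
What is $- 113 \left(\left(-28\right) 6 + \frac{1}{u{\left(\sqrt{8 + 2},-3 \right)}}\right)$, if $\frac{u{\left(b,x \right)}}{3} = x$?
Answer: $\frac{170969}{9} \approx 18997.0$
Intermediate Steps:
$u{\left(b,x \right)} = 3 x$
$- 113 \left(\left(-28\right) 6 + \frac{1}{u{\left(\sqrt{8 + 2},-3 \right)}}\right) = - 113 \left(\left(-28\right) 6 + \frac{1}{3 \left(-3\right)}\right) = - 113 \left(-168 + \frac{1}{-9}\right) = - 113 \left(-168 - \frac{1}{9}\right) = \left(-113\right) \left(- \frac{1513}{9}\right) = \frac{170969}{9}$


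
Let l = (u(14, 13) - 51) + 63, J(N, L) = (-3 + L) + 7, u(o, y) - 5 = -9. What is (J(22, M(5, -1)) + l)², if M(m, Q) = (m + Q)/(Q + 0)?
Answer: 64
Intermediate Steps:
u(o, y) = -4 (u(o, y) = 5 - 9 = -4)
M(m, Q) = (Q + m)/Q
J(N, L) = 4 + L
l = 8 (l = (-4 - 51) + 63 = -55 + 63 = 8)
(J(22, M(5, -1)) + l)² = ((4 + (-1 + 5)/(-1)) + 8)² = ((4 - 1*4) + 8)² = ((4 - 4) + 8)² = (0 + 8)² = 8² = 64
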